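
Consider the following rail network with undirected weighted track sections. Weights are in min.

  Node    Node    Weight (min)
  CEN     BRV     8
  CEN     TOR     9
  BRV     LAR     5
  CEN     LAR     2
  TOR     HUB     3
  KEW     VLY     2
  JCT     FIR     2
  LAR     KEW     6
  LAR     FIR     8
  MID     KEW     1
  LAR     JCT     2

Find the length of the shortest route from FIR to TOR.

Compare a few routes:
FIR - JCT - LAR - BRV - CEN - TOR: 2+2+5+8+9 = 26
FIR - JCT - LAR - CEN - TOR: 2+2+2+9 = 15
FIR - LAR - CEN - TOR: 8+2+9 = 19
The minimum is 15 min via FIR - JCT - LAR - CEN - TOR.

15 min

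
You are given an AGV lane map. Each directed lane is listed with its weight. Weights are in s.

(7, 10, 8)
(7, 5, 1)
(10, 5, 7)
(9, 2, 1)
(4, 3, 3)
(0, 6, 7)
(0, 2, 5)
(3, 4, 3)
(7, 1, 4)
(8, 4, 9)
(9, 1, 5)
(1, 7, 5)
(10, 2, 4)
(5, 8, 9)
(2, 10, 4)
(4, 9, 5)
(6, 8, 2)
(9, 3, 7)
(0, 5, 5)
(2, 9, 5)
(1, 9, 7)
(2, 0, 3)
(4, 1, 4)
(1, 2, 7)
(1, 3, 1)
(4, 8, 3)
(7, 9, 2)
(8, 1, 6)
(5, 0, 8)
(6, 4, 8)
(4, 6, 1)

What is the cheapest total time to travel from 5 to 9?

Candidate routes:
5 - 8 - 1 - 7 - 9: 9+6+5+2 = 22
5 - 8 - 4 - 9: 9+9+5 = 23
5 - 8 - 1 - 9: 9+6+7 = 22
5 - 0 - 2 - 9: 8+5+5 = 18
The minimum is 18 s via 5 - 0 - 2 - 9.

18 s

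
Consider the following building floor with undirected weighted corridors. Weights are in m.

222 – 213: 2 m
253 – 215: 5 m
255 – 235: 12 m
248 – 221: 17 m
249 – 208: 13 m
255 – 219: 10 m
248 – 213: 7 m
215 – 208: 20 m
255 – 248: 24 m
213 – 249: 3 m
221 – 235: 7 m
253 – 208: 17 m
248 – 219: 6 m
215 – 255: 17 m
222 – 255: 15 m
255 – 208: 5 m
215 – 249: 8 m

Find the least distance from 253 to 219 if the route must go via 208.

32 m

Shortest 253→208: 253–208 = 17
Best 208 to 219: 208–255–219 costing 15
Total via 208: 17 + 15 = 32 m.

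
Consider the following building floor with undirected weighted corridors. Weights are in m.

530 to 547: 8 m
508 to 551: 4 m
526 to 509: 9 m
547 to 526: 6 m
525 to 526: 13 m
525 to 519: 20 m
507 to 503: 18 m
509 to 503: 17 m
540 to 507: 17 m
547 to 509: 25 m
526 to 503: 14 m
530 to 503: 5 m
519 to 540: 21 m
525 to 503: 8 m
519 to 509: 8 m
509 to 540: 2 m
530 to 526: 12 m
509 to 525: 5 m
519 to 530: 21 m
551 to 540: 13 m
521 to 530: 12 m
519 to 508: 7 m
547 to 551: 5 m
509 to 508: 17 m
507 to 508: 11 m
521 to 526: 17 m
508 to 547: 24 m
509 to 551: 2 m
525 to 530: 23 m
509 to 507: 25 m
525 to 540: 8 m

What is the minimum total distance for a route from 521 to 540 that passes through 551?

Best 521 to 551: 521–530–547–551 costing 25
Best 551 to 540: 551–509–540 costing 4
Total via 551: 25 + 4 = 29 m.

29 m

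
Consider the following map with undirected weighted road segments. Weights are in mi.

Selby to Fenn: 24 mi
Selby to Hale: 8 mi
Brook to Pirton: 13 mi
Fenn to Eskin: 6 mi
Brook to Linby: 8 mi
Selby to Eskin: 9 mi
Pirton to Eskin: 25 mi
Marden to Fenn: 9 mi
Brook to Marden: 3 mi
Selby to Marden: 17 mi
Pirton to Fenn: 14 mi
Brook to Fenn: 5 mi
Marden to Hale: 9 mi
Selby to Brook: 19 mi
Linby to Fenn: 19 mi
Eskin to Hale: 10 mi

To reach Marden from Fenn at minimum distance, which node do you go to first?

Brook

Enumerating some paths:
Fenn → Brook → Marden: 5+3 = 8
Fenn → Marden: 9 = 9
Cheapest is Fenn → Brook → Marden at 8 mi.
So from Fenn the first move is to Brook.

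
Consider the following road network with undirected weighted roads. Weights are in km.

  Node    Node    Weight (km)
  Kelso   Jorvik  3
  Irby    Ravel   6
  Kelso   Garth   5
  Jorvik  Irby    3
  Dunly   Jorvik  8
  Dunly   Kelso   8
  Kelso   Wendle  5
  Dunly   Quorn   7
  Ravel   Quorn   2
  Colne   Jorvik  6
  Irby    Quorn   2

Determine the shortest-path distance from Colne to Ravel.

13 km

Shortest distances from Colne:
Colne: 0
Jorvik: 6  (via Colne)
Kelso: 9  (via Jorvik)
Irby: 9  (via Jorvik)
Quorn: 11  (via Irby)
Ravel: 13  (via Quorn)
Shortest route: Colne → Jorvik → Irby → Quorn → Ravel = 13 km.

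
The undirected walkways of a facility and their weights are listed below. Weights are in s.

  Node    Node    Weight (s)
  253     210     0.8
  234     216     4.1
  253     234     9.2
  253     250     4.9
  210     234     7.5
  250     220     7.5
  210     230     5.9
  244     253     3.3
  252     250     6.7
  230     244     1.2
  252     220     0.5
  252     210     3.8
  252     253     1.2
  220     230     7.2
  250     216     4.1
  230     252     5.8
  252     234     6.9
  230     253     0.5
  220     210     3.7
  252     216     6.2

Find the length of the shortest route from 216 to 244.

Enumerating some paths:
216 - 252 - 253 - 230 - 244: 6.2+1.2+0.5+1.2 = 9.1
216 - 250 - 253 - 244: 4.1+4.9+3.3 = 12.3
216 - 252 - 253 - 244: 6.2+1.2+3.3 = 10.7
216 - 250 - 253 - 230 - 244: 4.1+4.9+0.5+1.2 = 10.7
The minimum is 9.1 s via 216 - 252 - 253 - 230 - 244.

9.1 s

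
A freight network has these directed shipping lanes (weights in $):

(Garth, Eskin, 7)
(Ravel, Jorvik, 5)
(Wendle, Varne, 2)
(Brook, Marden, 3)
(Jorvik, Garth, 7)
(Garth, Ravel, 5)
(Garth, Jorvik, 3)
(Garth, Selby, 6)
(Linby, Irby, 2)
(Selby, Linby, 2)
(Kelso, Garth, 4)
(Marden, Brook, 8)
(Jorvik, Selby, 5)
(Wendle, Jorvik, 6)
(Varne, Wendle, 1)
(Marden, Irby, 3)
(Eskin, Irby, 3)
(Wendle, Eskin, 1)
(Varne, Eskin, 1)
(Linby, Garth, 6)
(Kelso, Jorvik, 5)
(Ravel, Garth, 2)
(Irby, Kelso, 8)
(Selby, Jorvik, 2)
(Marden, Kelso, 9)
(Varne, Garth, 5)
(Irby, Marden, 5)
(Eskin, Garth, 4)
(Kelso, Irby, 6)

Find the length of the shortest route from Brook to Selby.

$22

Candidate routes:
Brook → Marden → Kelso → Garth → Selby: 3+9+4+6 = 22
Brook → Marden → Irby → Kelso → Garth → Selby: 3+3+8+4+6 = 24
Brook → Marden → Kelso → Garth → Jorvik → Selby: 3+9+4+3+5 = 24
Brook → Marden → Irby → Kelso → Jorvik → Selby: 3+3+8+5+5 = 24
The minimum is $22 via Brook → Marden → Kelso → Garth → Selby.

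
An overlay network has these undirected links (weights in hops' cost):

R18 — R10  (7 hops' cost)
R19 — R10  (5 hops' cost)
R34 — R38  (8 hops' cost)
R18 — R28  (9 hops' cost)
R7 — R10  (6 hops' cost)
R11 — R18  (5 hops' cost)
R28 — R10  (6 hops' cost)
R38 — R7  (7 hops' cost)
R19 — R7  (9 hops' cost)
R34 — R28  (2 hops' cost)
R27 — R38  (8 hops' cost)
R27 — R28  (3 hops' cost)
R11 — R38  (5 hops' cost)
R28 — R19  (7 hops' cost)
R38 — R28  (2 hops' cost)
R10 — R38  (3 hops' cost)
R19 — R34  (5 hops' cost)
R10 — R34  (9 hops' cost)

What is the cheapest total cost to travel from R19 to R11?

13 hops' cost

Shortest distances from R19:
R19: 0
R10: 5  (via R19)
R34: 5  (via R19)
R28: 7  (via R19)
R38: 8  (via R10)
R7: 9  (via R19)
R27: 10  (via R28)
R18: 12  (via R10)
R11: 13  (via R38)
Shortest route: R19 → R10 → R38 → R11 = 13 hops' cost.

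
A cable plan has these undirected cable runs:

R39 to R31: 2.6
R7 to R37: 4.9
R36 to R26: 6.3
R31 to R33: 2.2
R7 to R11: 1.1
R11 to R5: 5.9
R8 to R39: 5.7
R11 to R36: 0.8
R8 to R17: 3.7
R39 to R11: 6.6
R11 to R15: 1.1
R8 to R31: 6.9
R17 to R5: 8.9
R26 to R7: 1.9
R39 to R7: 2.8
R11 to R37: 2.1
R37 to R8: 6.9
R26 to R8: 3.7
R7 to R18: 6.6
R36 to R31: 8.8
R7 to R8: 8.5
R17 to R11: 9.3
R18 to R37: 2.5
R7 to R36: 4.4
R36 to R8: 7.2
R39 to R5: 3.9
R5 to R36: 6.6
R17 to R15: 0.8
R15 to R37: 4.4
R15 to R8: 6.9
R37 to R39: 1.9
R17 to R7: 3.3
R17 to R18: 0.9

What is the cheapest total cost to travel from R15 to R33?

9.8

Compare a few routes:
R15 → R37 → R39 → R31 → R33: 4.4+1.9+2.6+2.2 = 11.1
R15 → R11 → R37 → R39 → R31 → R33: 1.1+2.1+1.9+2.6+2.2 = 9.9
R15 → R17 → R18 → R37 → R39 → R31 → R33: 0.8+0.9+2.5+1.9+2.6+2.2 = 10.9
R15 → R11 → R7 → R39 → R31 → R33: 1.1+1.1+2.8+2.6+2.2 = 9.8
The minimum is 9.8 via R15 → R11 → R7 → R39 → R31 → R33.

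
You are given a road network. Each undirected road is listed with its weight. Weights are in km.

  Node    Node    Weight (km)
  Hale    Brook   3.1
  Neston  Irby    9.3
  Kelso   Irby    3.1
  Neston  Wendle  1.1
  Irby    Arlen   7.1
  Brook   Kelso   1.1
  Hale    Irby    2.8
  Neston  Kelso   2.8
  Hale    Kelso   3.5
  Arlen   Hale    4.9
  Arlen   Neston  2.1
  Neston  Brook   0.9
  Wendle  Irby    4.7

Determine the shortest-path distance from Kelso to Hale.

Compare a few routes:
Kelso–Irby–Hale: 3.1+2.8 = 5.9
Kelso–Hale: 3.5 = 3.5
Kelso–Brook–Hale: 1.1+3.1 = 4.2
Kelso–Neston–Brook–Hale: 2.8+0.9+3.1 = 6.8
The minimum is 3.5 km via Kelso–Hale.

3.5 km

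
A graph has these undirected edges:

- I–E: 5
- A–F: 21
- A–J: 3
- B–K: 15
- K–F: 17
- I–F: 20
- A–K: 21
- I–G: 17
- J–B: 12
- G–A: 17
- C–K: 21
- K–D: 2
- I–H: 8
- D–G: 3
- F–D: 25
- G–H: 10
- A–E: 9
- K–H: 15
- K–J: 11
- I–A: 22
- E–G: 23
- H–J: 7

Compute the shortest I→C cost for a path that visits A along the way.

49

Shortest I→A: I → E → A = 14
Shortest A→C: A → J → K → C = 35
Total via A: 14 + 35 = 49.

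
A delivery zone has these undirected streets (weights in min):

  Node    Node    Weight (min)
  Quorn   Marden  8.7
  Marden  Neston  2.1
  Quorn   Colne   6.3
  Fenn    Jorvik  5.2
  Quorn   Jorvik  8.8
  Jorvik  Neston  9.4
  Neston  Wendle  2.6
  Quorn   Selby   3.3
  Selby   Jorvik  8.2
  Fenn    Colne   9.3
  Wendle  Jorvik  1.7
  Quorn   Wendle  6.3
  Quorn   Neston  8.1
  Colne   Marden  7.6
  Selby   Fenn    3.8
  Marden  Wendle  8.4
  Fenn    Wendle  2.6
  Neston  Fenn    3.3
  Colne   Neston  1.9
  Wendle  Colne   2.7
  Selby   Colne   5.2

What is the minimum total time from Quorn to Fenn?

Running Dijkstra from Quorn:
Quorn: 0
Selby: 3.3  (via Quorn)
Colne: 6.3  (via Quorn)
Wendle: 6.3  (via Quorn)
Fenn: 7.1  (via Selby)
Shortest route: Quorn–Selby–Fenn = 7.1 min.

7.1 min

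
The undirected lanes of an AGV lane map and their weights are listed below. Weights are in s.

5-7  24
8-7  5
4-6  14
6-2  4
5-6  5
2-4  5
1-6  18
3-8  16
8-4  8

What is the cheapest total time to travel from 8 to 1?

Candidate routes:
8–7–5–6–1: 5+24+5+18 = 52
8–4–6–1: 8+14+18 = 40
8–4–2–6–1: 8+5+4+18 = 35
Cheapest is 8–4–2–6–1 at 35 s.

35 s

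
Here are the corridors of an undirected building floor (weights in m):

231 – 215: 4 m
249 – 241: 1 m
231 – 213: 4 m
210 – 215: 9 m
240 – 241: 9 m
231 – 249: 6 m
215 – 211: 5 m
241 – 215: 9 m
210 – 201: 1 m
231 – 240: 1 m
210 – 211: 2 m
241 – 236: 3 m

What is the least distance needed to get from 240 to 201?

13 m

Candidate routes:
240–231–215–211–210–201: 1+4+5+2+1 = 13
240–231–249–241–215–211–210–201: 1+6+1+9+5+2+1 = 25
240–241–215–211–210–201: 9+9+5+2+1 = 26
240–231–215–210–201: 1+4+9+1 = 15
The minimum is 13 m via 240–231–215–211–210–201.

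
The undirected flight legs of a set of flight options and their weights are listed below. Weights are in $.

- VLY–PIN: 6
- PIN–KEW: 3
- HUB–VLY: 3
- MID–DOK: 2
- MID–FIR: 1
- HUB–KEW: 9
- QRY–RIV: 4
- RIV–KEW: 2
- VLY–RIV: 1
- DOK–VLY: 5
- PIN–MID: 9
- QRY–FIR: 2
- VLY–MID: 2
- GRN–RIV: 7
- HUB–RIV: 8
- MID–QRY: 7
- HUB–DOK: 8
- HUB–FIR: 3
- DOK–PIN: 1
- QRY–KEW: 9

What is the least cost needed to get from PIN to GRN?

Settle nodes by increasing distance from PIN:
PIN: 0
DOK: 1  (via PIN)
KEW: 3  (via PIN)
MID: 3  (via DOK)
FIR: 4  (via MID)
VLY: 5  (via MID)
RIV: 5  (via KEW)
QRY: 6  (via FIR)
HUB: 7  (via FIR)
GRN: 12  (via RIV)
Shortest route: PIN → KEW → RIV → GRN = $12.

$12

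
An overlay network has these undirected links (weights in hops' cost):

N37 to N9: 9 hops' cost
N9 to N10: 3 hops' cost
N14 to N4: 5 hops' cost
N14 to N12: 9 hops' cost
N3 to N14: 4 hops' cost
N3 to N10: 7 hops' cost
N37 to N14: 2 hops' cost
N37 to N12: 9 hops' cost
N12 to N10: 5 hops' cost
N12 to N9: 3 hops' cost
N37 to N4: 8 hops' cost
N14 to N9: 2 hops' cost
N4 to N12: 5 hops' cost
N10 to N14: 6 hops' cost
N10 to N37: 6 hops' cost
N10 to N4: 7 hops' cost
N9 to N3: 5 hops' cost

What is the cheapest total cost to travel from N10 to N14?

5 hops' cost

Shortest distances from N10:
N10: 0
N9: 3  (via N10)
N12: 5  (via N10)
N14: 5  (via N9)
Shortest route: N10 → N9 → N14 = 5 hops' cost.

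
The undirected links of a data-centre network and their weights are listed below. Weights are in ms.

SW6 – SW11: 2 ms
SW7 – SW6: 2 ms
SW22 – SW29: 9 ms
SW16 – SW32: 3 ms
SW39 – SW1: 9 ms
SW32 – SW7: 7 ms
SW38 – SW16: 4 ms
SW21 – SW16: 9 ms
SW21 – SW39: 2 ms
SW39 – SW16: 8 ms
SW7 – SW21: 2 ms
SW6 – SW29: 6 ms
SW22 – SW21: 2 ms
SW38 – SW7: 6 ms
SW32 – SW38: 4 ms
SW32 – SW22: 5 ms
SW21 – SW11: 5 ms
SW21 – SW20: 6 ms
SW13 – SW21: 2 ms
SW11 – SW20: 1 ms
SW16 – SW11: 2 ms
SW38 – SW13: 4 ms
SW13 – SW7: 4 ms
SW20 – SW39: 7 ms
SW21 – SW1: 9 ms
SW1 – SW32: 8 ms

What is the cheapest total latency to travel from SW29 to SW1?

19 ms

Candidate routes:
SW29 → SW6 → SW7 → SW21 → SW39 → SW1: 6+2+2+2+9 = 21
SW29 → SW6 → SW11 → SW16 → SW32 → SW1: 6+2+2+3+8 = 21
SW29 → SW22 → SW21 → SW1: 9+2+9 = 20
SW29 → SW6 → SW7 → SW21 → SW1: 6+2+2+9 = 19
Cheapest is SW29 → SW6 → SW7 → SW21 → SW1 at 19 ms.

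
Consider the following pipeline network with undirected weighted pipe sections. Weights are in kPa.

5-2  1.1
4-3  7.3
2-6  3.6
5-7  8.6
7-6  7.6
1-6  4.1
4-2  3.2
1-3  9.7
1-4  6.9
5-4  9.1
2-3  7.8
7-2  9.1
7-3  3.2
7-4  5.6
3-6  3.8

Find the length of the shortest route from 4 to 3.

Compare a few routes:
4–3: 7.3 = 7.3
4–2–6–3: 3.2+3.6+3.8 = 10.6
4–7–3: 5.6+3.2 = 8.8
Cheapest is 4–3 at 7.3 kPa.

7.3 kPa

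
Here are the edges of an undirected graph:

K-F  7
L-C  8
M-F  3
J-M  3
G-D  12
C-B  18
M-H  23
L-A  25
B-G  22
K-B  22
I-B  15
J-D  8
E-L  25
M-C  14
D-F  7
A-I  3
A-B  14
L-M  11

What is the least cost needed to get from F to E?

39

Compare a few routes:
F → M → C → L → E: 3+14+8+25 = 50
F → M → L → E: 3+11+25 = 39
F → D → J → M → L → E: 7+8+3+11+25 = 54
The minimum is 39 via F → M → L → E.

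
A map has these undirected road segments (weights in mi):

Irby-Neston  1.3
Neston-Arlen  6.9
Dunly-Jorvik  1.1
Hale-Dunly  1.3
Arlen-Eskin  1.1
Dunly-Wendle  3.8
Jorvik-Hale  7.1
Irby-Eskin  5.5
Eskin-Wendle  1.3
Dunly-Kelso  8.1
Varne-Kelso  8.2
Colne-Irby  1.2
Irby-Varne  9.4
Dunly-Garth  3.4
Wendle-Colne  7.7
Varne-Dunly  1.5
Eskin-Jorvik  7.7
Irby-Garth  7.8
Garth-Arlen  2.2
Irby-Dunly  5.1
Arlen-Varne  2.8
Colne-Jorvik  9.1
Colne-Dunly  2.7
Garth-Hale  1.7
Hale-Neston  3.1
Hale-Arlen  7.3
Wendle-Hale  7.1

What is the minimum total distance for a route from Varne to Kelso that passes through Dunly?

Shortest Varne→Dunly: Varne–Dunly = 1.5
Best Dunly to Kelso: Dunly–Kelso costing 8.1
Total via Dunly: 1.5 + 8.1 = 9.6 mi.

9.6 mi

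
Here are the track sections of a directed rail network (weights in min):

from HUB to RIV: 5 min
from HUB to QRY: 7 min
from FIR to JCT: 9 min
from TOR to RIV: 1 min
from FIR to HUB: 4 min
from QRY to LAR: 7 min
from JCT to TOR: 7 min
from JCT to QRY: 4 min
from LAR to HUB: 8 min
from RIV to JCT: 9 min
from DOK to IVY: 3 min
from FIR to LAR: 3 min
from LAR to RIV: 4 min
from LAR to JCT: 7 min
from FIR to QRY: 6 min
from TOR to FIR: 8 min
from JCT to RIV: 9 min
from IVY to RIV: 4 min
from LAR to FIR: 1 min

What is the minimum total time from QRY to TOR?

Compare a few routes:
QRY–LAR–FIR–JCT–TOR: 7+1+9+7 = 24
QRY–LAR–JCT–TOR: 7+7+7 = 21
Cheapest is QRY–LAR–JCT–TOR at 21 min.

21 min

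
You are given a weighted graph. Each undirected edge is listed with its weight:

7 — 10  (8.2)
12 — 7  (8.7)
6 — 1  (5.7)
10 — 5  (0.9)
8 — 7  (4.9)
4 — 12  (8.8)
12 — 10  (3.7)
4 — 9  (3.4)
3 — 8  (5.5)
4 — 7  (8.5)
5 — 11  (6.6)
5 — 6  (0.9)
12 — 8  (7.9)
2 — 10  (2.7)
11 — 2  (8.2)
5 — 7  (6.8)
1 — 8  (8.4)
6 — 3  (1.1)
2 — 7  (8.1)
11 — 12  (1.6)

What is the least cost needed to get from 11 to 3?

Running Dijkstra from 11:
11: 0
12: 1.6  (via 11)
10: 5.3  (via 12)
5: 6.2  (via 10)
6: 7.1  (via 5)
2: 8  (via 10)
3: 8.2  (via 6)
Shortest route: 11–12–10–5–6–3 = 8.2.

8.2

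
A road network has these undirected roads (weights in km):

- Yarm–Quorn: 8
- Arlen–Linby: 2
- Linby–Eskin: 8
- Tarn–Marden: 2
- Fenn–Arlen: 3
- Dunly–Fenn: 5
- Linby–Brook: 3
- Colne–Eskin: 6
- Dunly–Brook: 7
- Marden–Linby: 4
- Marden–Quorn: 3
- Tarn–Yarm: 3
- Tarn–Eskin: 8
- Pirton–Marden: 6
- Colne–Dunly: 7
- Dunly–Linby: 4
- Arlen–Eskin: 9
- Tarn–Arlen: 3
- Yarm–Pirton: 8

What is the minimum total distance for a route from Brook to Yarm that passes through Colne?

Shortest Brook→Colne: Brook–Dunly–Colne = 14
Best Colne to Yarm: Colne–Eskin–Tarn–Yarm costing 17
Total via Colne: 14 + 17 = 31 km.

31 km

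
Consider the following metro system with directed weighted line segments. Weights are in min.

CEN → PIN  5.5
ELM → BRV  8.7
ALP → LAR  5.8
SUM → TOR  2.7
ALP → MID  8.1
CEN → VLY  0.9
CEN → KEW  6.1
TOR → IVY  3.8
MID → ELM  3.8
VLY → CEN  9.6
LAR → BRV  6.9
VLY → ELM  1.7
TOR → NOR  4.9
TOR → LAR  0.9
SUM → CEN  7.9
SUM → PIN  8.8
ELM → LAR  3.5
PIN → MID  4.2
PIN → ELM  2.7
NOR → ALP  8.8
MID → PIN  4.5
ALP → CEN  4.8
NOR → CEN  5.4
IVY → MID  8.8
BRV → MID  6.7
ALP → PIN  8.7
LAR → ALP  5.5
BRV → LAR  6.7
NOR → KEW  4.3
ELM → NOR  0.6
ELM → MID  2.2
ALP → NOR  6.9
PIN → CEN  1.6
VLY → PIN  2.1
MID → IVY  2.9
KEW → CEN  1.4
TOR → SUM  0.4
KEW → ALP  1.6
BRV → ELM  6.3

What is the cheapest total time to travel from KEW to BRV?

Running Dijkstra from KEW:
KEW: 0
CEN: 1.4  (via KEW)
ALP: 1.6  (via KEW)
VLY: 2.3  (via CEN)
ELM: 4  (via VLY)
PIN: 4.4  (via VLY)
NOR: 4.6  (via ELM)
MID: 6.2  (via ELM)
LAR: 7.4  (via ALP)
IVY: 9.1  (via MID)
BRV: 12.7  (via ELM)
Shortest route: KEW–CEN–VLY–ELM–BRV = 12.7 min.

12.7 min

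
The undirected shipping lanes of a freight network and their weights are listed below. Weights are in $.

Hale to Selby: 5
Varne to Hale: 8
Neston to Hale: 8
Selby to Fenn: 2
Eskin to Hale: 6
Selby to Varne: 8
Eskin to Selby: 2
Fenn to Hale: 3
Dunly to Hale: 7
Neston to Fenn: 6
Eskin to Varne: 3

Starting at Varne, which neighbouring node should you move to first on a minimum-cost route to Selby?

Candidate routes:
Varne - Eskin - Selby: 3+2 = 5
Varne - Selby: 8 = 8
The minimum is $5 via Varne - Eskin - Selby.
So from Varne the first move is to Eskin.

Eskin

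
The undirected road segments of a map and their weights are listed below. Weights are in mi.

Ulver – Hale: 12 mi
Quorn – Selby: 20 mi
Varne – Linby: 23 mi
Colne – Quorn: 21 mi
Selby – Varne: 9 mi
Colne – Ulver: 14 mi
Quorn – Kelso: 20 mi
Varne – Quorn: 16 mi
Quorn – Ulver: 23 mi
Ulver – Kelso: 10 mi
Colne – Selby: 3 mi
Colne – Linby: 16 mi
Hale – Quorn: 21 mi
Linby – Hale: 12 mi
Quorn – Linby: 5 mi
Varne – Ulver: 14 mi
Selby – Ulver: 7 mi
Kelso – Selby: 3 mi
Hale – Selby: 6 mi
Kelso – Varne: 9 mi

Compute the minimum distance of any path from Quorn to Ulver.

Enumerating some paths:
Quorn → Linby → Hale → Ulver: 5+12+12 = 29
Quorn → Ulver: 23 = 23
Quorn → Linby → Hale → Selby → Ulver: 5+12+6+7 = 30
Quorn → Selby → Ulver: 20+7 = 27
The minimum is 23 mi via Quorn → Ulver.

23 mi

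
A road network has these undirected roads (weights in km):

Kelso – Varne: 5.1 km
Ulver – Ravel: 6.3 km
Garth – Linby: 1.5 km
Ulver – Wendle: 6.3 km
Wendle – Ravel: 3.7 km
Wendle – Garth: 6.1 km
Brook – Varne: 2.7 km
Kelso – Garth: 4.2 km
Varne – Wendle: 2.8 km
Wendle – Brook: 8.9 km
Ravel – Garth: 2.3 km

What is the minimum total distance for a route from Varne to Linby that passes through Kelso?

Shortest Varne→Kelso: Varne–Kelso = 5.1
Shortest Kelso→Linby: Kelso–Garth–Linby = 5.7
Total via Kelso: 5.1 + 5.7 = 10.8 km.

10.8 km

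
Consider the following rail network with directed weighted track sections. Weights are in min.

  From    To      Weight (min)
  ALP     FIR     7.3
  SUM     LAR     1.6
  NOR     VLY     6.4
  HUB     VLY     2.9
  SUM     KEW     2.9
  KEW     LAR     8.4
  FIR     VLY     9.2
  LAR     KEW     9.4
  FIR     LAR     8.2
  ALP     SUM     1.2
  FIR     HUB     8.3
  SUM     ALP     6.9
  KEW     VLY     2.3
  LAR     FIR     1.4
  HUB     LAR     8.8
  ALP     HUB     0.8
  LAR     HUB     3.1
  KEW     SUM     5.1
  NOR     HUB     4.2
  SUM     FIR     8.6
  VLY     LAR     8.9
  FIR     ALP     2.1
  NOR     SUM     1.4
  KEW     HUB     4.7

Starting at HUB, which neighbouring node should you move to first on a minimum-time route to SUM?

Compare a few routes:
HUB → VLY → LAR → FIR → ALP → SUM: 2.9+8.9+1.4+2.1+1.2 = 16.5
HUB → LAR → FIR → ALP → SUM: 8.8+1.4+2.1+1.2 = 13.5
Cheapest is HUB → LAR → FIR → ALP → SUM at 13.5 min.
So from HUB the first move is to LAR.

LAR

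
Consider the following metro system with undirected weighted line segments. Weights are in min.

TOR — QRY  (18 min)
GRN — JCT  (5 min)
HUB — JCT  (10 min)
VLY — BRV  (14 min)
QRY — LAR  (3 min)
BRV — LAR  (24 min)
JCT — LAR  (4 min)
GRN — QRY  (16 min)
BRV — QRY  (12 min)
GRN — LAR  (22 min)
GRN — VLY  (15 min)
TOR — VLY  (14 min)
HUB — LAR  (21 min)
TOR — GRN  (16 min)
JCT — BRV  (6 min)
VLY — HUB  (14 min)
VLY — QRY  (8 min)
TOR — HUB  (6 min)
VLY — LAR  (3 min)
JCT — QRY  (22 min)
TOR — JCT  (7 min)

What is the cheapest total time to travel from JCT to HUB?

Enumerating some paths:
JCT - LAR - VLY - HUB: 4+3+14 = 21
JCT - HUB: 10 = 10
JCT - TOR - HUB: 7+6 = 13
Cheapest is JCT - HUB at 10 min.

10 min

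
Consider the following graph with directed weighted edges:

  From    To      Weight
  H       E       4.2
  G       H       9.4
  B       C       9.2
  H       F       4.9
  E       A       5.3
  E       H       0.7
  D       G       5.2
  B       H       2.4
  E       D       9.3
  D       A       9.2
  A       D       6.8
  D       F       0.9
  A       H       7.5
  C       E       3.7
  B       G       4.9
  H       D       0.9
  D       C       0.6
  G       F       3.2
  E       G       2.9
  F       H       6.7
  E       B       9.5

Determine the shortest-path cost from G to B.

Enumerating some paths:
G - F - H - D - C - E - B: 3.2+6.7+0.9+0.6+3.7+9.5 = 24.6
G - F - H - E - B: 3.2+6.7+4.2+9.5 = 23.6
G - H - D - C - E - B: 9.4+0.9+0.6+3.7+9.5 = 24.1
G - H - E - B: 9.4+4.2+9.5 = 23.1
The minimum is 23.1 via G - H - E - B.

23.1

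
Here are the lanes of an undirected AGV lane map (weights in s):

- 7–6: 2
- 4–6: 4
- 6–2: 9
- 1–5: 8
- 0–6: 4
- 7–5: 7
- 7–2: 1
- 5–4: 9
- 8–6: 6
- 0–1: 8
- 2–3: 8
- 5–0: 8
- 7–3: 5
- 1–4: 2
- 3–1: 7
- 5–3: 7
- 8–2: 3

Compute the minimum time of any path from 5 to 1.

8 s

Compare a few routes:
5 → 4 → 1: 9+2 = 11
5 → 1: 8 = 8
The minimum is 8 s via 5 → 1.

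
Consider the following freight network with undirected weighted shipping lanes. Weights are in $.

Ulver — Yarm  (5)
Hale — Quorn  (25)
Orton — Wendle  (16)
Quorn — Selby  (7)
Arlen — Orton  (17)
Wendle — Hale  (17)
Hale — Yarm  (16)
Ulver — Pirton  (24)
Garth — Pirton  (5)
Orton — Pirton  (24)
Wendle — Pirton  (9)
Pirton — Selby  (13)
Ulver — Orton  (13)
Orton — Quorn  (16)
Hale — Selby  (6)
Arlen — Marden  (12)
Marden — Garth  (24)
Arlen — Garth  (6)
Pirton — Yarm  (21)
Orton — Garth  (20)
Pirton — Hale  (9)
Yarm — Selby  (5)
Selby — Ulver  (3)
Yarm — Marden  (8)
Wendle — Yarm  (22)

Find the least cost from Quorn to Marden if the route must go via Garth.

$43

Shortest Quorn→Garth: Quorn–Selby–Pirton–Garth = 25
Best Garth to Marden: Garth–Arlen–Marden costing 18
Total via Garth: 25 + 18 = $43.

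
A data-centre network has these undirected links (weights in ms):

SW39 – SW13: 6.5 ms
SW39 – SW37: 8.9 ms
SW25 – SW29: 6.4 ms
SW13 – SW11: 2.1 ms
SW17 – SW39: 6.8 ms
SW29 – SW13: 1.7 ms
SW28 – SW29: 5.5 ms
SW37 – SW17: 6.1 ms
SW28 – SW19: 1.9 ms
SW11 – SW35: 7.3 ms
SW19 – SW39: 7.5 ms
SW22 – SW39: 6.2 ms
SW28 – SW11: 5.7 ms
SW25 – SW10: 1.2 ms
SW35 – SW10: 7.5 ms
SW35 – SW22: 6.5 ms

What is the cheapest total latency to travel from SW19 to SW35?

14.9 ms

Shortest distances from SW19:
SW19: 0
SW28: 1.9  (via SW19)
SW29: 7.4  (via SW28)
SW39: 7.5  (via SW19)
SW11: 7.6  (via SW28)
SW13: 9.1  (via SW29)
SW22: 13.7  (via SW39)
SW25: 13.8  (via SW29)
SW17: 14.3  (via SW39)
SW35: 14.9  (via SW11)
Shortest route: SW19–SW28–SW11–SW35 = 14.9 ms.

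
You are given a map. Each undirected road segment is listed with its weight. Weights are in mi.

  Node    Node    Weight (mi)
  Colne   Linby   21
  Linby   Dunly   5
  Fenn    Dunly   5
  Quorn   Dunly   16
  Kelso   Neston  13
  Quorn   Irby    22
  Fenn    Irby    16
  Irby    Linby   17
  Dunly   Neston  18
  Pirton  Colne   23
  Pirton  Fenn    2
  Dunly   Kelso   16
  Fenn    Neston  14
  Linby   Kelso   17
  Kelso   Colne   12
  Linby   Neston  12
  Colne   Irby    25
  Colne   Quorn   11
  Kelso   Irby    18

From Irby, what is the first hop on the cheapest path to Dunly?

Enumerating some paths:
Irby–Linby–Dunly: 17+5 = 22
Irby–Fenn–Dunly: 16+5 = 21
Irby–Quorn–Dunly: 22+16 = 38
Irby–Kelso–Dunly: 18+16 = 34
Cheapest is Irby–Fenn–Dunly at 21 mi.
So from Irby the first move is to Fenn.

Fenn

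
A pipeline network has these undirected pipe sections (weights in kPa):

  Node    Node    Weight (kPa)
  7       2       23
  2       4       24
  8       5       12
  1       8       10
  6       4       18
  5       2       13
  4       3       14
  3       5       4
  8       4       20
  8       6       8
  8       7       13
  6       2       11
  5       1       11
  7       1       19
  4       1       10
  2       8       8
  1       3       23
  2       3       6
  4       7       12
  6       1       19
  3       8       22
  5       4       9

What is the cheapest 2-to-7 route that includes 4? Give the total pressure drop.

Best 2 to 4: 2–3–5–4 costing 19
Shortest 4→7: 4–7 = 12
Total via 4: 19 + 12 = 31 kPa.

31 kPa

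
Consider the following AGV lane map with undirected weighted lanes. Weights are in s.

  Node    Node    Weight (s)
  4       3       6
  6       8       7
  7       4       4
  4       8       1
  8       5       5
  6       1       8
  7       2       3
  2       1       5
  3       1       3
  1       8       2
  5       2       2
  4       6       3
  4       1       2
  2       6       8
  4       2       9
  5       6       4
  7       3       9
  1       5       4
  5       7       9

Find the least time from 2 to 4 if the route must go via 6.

9 s

Best 2 to 6: 2 → 5 → 6 costing 6
Shortest 6→4: 6 → 4 = 3
Total via 6: 6 + 3 = 9 s.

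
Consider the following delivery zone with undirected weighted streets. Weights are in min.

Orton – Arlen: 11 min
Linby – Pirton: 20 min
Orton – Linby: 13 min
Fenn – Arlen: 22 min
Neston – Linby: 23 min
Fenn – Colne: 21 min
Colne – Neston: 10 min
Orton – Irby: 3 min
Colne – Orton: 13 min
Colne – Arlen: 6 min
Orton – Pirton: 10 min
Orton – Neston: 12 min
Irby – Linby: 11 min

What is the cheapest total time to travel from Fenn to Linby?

Running Dijkstra from Fenn:
Fenn: 0
Colne: 21  (via Fenn)
Arlen: 22  (via Fenn)
Neston: 31  (via Colne)
Orton: 33  (via Arlen)
Irby: 36  (via Orton)
Pirton: 43  (via Orton)
Linby: 46  (via Orton)
Shortest route: Fenn → Arlen → Orton → Linby = 46 min.

46 min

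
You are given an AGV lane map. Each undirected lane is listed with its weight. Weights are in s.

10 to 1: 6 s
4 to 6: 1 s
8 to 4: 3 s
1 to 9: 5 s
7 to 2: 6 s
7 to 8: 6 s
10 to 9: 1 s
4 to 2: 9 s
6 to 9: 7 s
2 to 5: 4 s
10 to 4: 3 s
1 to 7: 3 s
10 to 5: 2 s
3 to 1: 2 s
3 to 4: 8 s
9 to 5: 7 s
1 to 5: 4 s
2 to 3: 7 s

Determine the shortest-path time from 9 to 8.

Shortest distances from 9:
9: 0
10: 1  (via 9)
5: 3  (via 10)
4: 4  (via 10)
1: 5  (via 9)
6: 5  (via 4)
2: 7  (via 5)
3: 7  (via 1)
8: 7  (via 4)
Shortest route: 9–10–4–8 = 7 s.

7 s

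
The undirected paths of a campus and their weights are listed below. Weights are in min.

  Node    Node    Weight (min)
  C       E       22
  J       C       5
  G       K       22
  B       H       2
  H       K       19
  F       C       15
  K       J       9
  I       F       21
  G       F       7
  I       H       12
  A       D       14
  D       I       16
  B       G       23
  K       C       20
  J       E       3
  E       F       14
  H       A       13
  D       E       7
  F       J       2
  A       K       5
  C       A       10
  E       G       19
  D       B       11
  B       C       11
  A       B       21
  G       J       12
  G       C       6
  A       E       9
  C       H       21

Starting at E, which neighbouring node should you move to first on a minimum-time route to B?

D

Enumerating some paths:
E → A → H → B: 9+13+2 = 24
E → D → B: 7+11 = 18
E → J → C → B: 3+5+11 = 19
Cheapest is E → D → B at 18 min.
So from E the first move is to D.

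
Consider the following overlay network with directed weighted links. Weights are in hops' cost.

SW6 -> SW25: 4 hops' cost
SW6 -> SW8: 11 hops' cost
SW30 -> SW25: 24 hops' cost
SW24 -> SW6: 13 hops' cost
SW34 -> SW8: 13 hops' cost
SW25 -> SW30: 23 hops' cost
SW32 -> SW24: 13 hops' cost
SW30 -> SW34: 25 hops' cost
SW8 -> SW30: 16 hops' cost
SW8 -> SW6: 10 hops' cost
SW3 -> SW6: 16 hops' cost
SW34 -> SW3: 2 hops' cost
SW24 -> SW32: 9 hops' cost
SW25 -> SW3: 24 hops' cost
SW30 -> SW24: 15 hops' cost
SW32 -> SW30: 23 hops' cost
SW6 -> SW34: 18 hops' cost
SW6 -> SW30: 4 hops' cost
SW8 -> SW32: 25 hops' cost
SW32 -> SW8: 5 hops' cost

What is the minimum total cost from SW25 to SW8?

51 hops' cost

Enumerating some paths:
SW25–SW30–SW24–SW32–SW8: 23+15+9+5 = 52
SW25–SW30–SW34–SW8: 23+25+13 = 61
SW25–SW3–SW6–SW8: 24+16+11 = 51
SW25–SW30–SW24–SW6–SW8: 23+15+13+11 = 62
Cheapest is SW25–SW3–SW6–SW8 at 51 hops' cost.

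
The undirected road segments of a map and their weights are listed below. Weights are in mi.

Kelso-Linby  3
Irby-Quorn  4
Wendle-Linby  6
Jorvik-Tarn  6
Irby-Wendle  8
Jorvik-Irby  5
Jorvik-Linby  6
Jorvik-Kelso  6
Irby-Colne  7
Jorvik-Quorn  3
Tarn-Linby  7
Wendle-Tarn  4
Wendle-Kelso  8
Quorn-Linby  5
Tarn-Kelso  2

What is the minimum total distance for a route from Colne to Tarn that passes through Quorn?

20 mi

Shortest Colne→Quorn: Colne → Irby → Quorn = 11
Shortest Quorn→Tarn: Quorn → Jorvik → Tarn = 9
Total via Quorn: 11 + 9 = 20 mi.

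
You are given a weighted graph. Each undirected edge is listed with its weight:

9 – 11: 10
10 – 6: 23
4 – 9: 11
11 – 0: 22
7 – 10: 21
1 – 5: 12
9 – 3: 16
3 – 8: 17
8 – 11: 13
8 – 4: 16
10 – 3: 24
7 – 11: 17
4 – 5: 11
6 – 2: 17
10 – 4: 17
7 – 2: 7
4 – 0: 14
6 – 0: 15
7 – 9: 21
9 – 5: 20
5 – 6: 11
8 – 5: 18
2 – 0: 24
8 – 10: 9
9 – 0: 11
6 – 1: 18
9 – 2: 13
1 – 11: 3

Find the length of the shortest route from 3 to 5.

35

Enumerating some paths:
3–9–5: 16+20 = 36
3–8–5: 17+18 = 35
The minimum is 35 via 3–8–5.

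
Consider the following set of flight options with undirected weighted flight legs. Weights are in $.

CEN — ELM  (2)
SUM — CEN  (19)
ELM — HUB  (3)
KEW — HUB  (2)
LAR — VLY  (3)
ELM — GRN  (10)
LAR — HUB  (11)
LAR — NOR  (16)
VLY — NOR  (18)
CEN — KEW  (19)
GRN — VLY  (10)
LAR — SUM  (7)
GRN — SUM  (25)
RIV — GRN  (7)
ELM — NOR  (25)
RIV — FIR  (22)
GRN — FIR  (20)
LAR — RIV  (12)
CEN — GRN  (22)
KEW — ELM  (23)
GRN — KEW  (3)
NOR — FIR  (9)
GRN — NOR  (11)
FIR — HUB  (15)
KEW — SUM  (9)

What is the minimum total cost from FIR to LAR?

Candidate routes:
FIR–HUB–LAR: 15+11 = 26
FIR–NOR–GRN–VLY–LAR: 9+11+10+3 = 33
FIR–NOR–VLY–LAR: 9+18+3 = 30
FIR–NOR–LAR: 9+16 = 25
The minimum is $25 via FIR–NOR–LAR.

$25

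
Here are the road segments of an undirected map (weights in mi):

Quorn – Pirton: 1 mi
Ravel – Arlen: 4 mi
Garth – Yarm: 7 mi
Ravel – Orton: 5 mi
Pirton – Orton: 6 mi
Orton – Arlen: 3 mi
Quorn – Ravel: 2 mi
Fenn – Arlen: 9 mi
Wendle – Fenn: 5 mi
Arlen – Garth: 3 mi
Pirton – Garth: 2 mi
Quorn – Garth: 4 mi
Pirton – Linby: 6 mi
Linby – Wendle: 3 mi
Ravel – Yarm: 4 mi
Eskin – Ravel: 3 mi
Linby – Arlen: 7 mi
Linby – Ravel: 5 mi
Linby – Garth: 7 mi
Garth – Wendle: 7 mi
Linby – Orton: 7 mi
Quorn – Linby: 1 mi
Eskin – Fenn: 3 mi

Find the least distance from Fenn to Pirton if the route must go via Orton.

Best Fenn to Orton: Fenn–Eskin–Ravel–Orton costing 11
Best Orton to Pirton: Orton–Pirton costing 6
Total via Orton: 11 + 6 = 17 mi.

17 mi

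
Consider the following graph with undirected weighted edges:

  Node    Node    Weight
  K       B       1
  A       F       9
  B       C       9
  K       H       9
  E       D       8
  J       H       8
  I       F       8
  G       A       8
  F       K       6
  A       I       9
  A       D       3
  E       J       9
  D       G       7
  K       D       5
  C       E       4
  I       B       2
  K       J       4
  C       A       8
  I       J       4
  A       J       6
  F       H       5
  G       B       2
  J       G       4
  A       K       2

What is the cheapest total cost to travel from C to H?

19

Shortest distances from C:
C: 0
E: 4  (via C)
A: 8  (via C)
B: 9  (via C)
K: 10  (via A)
D: 11  (via A)
G: 11  (via B)
I: 11  (via B)
J: 13  (via E)
F: 16  (via K)
H: 19  (via K)
Shortest route: C–A–K–H = 19.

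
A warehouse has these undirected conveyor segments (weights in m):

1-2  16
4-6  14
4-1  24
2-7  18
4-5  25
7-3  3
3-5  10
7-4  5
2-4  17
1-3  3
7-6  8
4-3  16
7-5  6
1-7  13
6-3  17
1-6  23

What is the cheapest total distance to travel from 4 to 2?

Candidate routes:
4 → 7 → 2: 5+18 = 23
4 → 2: 17 = 17
4 → 7 → 3 → 1 → 2: 5+3+3+16 = 27
The minimum is 17 m via 4 → 2.

17 m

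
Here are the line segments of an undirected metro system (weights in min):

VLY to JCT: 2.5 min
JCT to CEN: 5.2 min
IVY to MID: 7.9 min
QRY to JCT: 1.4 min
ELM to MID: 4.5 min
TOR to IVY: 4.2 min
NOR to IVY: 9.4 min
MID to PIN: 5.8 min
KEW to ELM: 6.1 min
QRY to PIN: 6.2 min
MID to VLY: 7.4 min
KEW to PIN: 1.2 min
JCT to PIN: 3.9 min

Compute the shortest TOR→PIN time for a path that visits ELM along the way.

Shortest TOR→ELM: TOR → IVY → MID → ELM = 16.6
Shortest ELM→PIN: ELM → KEW → PIN = 7.3
Total via ELM: 16.6 + 7.3 = 23.9 min.

23.9 min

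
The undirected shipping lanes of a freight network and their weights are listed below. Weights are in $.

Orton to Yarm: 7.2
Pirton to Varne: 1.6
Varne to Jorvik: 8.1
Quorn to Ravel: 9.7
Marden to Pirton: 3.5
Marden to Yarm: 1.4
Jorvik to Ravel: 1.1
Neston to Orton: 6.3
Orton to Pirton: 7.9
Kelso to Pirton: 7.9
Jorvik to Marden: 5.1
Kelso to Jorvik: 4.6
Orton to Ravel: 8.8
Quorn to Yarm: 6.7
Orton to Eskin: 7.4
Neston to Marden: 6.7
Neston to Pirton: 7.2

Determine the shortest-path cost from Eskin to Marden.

$16

Compare a few routes:
Eskin–Orton–Yarm–Marden: 7.4+7.2+1.4 = 16
Eskin–Orton–Pirton–Marden: 7.4+7.9+3.5 = 18.8
The minimum is $16 via Eskin–Orton–Yarm–Marden.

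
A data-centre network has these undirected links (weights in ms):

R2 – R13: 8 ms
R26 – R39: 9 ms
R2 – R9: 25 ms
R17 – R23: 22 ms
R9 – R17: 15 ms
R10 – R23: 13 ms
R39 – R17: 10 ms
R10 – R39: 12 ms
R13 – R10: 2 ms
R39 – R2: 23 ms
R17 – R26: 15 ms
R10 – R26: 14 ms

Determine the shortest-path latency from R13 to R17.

24 ms

Compare a few routes:
R13–R10–R26–R17: 2+14+15 = 31
R13–R10–R39–R17: 2+12+10 = 24
Cheapest is R13–R10–R39–R17 at 24 ms.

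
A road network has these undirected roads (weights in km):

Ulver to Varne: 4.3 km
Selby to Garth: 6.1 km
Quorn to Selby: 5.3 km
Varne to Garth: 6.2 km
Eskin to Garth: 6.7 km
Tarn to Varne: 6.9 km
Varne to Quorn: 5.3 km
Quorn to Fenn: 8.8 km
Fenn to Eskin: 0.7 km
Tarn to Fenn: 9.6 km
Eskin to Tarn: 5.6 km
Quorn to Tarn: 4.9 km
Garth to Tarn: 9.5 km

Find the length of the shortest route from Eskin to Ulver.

16.8 km

Enumerating some paths:
Eskin - Garth - Varne - Ulver: 6.7+6.2+4.3 = 17.2
Eskin - Tarn - Varne - Ulver: 5.6+6.9+4.3 = 16.8
Cheapest is Eskin - Tarn - Varne - Ulver at 16.8 km.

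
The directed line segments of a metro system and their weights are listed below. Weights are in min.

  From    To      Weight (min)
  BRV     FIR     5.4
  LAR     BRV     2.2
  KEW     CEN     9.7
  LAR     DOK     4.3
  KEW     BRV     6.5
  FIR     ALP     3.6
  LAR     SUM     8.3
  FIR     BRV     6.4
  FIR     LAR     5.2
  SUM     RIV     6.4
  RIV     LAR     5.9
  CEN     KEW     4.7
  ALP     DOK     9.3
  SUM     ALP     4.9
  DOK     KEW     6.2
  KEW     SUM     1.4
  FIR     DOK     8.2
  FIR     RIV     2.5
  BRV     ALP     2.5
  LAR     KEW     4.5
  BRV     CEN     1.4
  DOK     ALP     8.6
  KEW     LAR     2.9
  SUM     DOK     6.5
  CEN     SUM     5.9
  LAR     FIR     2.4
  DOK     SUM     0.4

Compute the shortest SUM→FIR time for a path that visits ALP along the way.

25.7 min

Shortest SUM→ALP: SUM–ALP = 4.9
Shortest ALP→FIR: ALP–DOK–KEW–LAR–FIR = 20.8
Total via ALP: 4.9 + 20.8 = 25.7 min.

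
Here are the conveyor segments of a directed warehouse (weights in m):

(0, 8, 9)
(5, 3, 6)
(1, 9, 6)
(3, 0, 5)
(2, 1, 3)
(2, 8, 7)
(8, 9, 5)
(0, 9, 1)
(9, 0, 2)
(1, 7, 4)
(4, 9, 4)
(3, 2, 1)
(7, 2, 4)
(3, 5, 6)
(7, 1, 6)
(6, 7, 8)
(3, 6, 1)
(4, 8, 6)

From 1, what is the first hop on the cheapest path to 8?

Enumerating some paths:
1 → 9 → 0 → 8: 6+2+9 = 17
1 → 7 → 2 → 8: 4+4+7 = 15
Cheapest is 1 → 7 → 2 → 8 at 15 m.
So from 1 the first move is to 7.

7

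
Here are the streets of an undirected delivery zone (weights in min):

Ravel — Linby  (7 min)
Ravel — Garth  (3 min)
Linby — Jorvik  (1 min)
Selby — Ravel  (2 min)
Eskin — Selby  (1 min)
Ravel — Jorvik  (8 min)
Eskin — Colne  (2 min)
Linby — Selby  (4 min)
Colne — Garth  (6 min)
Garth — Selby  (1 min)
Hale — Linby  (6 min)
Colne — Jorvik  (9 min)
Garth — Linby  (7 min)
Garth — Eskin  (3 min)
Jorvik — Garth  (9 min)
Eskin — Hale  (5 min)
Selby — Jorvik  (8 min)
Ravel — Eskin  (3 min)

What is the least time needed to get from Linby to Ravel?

Shortest distances from Linby:
Linby: 0
Jorvik: 1  (via Linby)
Selby: 4  (via Linby)
Garth: 5  (via Selby)
Eskin: 5  (via Selby)
Hale: 6  (via Linby)
Ravel: 6  (via Selby)
Shortest route: Linby–Selby–Ravel = 6 min.

6 min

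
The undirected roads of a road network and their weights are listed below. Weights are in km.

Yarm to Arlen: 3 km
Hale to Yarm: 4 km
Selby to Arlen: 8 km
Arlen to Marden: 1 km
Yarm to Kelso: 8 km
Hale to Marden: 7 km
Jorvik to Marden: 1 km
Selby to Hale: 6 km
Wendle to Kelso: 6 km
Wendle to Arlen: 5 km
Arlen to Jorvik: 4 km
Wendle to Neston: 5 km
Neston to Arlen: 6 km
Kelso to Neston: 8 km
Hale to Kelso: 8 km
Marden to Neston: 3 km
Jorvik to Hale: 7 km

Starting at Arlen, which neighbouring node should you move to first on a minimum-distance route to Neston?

Marden

Enumerating some paths:
Arlen → Jorvik → Marden → Neston: 4+1+3 = 8
Arlen → Wendle → Neston: 5+5 = 10
Arlen → Neston: 6 = 6
Arlen → Marden → Neston: 1+3 = 4
Cheapest is Arlen → Marden → Neston at 4 km.
So from Arlen the first move is to Marden.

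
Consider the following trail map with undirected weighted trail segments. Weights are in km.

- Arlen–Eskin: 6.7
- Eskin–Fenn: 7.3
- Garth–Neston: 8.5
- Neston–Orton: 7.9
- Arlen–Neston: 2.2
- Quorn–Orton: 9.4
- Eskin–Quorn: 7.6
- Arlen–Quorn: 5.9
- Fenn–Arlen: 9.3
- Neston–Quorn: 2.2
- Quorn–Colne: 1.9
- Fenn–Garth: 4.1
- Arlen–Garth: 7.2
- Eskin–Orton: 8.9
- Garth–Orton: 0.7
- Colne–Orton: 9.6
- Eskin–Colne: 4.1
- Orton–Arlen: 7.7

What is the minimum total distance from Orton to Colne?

9.6 km

Compare a few routes:
Orton–Eskin–Colne: 8.9+4.1 = 13
Orton–Quorn–Colne: 9.4+1.9 = 11.3
Orton–Colne: 9.6 = 9.6
Orton–Neston–Quorn–Colne: 7.9+2.2+1.9 = 12
Cheapest is Orton–Colne at 9.6 km.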